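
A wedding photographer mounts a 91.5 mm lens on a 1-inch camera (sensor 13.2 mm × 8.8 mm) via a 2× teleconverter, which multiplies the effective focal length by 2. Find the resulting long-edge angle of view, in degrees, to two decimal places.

4.13°

Effective focal length f = 91.5 × 2 = 183 mm.
α = 2·arctan(13.2 / (2 × 183)) = 2·arctan(0.03607) ≈ 4.1310°.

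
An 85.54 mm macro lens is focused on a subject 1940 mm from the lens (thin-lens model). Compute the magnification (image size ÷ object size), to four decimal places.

Thin lens: 1/f = 1/dₒ + 1/dᵢ → 1/dᵢ = 1/85.54 − 1/1940 = 0.0111750 mm⁻¹, so dᵢ ≈ 89.4857 mm.
Magnification m = dᵢ/dₒ = 89.4857/1940 ≈ 0.04613.

0.0461×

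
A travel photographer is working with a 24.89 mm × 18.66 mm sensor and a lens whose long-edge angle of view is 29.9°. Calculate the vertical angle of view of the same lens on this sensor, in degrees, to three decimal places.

22.640°

From the long-edge AOV: f = 24.89 / (2·tan(14.95°)) = 24.89 / 0.53403 ≈ 46.6080 mm.
Vertical AOV = 2·arctan(18.66 / (2 × 46.6080)) = 2·arctan(0.20018) ≈ 22.6397°.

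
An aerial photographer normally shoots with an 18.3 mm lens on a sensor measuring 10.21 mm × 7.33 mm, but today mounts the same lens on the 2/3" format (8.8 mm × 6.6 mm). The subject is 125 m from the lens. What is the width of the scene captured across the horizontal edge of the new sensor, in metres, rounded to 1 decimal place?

60.1 m

The focal length stays 18.3 mm; the relevant sensor dimension is now w = 8.8 mm. Object distance dₒ = 125 m = 125000 mm.
Thin-lens field width W = w·(dₒ − f)/f = 8.8 × (125000 − 18.3)/18.3 ≈ 60100.490 mm = 60.1005 m.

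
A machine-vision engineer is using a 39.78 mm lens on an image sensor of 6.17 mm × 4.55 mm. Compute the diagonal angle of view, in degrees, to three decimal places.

Sensor diagonal = √(6.17² + 4.55²) = √58.7714 ≈ 7.6663 mm.
Angle of view α = 2·arctan(d/2f) with d = 7.6663 mm and f = 39.78 mm.
d/2f = 0.09636; arctan(0.09636) ≈ 5.5039°, so α ≈ 11.0078°.

11.008°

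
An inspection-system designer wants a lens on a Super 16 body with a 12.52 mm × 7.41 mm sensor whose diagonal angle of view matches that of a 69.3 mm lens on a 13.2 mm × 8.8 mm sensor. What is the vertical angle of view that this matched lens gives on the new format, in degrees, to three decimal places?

6.673°

Sensor diagonal = √(13.2² + 8.8²) = √251.6800 ≈ 15.8644 mm.
Sensor diagonal = √(12.52² + 7.41²) = √211.6585 ≈ 14.5485 mm.
Equal diagonal AOV ⇒ f₂ = f₁ · 14.5485/15.8644 = 69.3 × 0.91705 ≈ 63.5516 mm.
Vertical AOV on the new format = 2·arctan(7.41 / (2 × 63.5516)) = 2·arctan(0.05830) ≈ 6.6730°.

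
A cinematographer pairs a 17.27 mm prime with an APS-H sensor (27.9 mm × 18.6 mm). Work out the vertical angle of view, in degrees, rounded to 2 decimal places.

Angle of view α = 2·arctan(h/2f) with h = 18.6 mm and f = 17.27 mm.
h/2f = 0.53851; arctan(0.53851) ≈ 28.3027°, so α ≈ 56.6055°.

56.61°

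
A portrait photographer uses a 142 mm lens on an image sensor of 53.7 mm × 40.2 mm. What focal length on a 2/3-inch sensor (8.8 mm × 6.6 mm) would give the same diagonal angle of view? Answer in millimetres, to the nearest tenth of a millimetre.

23.3 mm

Sensor diagonal = √(53.7² + 40.2²) = √4499.7300 ≈ 67.0800 mm.
Sensor diagonal = √(8.8² + 6.6²) = √121.0000 ≈ 11.0000 mm.
Equal angle of view means equal diagonal/f ratio, so f₂ = f₁ · (diagonal₂/diagonal₁) = 142 × 11.0000/67.0800.
f₂ = 142 × 0.16398 ≈ 23.286 mm.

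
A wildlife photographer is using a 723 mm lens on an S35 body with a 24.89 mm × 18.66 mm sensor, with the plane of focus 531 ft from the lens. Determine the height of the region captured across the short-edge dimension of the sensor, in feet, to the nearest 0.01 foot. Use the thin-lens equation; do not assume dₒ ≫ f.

13.64 ft

dₒ: 531 ft × 304.8 mm/ft = 161848.79 mm.
Similar triangles through the lens centre give W/dₒ = h/dᵢ; with 1/f = 1/dₒ + 1/dᵢ this gives W = h·(dₒ − f)/f.
W = 18.66 mm × (161849 − 723) / 723 = 18.66 × 222.8573 ≈ 4158.516 mm = 4158.516/304.8 ft = 13.6434 ft.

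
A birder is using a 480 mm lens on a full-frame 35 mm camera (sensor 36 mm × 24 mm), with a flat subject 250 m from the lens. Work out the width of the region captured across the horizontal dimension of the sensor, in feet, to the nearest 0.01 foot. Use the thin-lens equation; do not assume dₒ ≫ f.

61.40 ft

dₒ: 250 m = 250000 mm.
Similar triangles through the lens centre give W/dₒ = w/dᵢ; with 1/f = 1/dₒ + 1/dᵢ this gives W = w·(dₒ − f)/f.
W = 36 mm × (250000 − 480) / 480 = 36 × 519.8333 ≈ 18714.000 mm = 18714.000/304.8 ft = 61.3976 ft.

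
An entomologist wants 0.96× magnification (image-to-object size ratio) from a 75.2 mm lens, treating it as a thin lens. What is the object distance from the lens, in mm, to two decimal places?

153.53 mm

With m = dᵢ/dₒ and 1/f = 1/dₒ + 1/dᵢ, substituting dᵢ = m·dₒ gives 1/f = (1 + 1/m)/dₒ, hence dₒ = f·(1 + 1/m).
dₒ = 75.2 × (1 + 1/0.96) = 75.2 × 2.04167 ≈ 153.533 mm.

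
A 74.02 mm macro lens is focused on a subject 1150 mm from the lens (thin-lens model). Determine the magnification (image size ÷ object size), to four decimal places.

0.0688×

Thin lens: 1/f = 1/dₒ + 1/dᵢ → 1/dᵢ = 1/74.02 − 1/1150 = 0.0126403 mm⁻¹, so dᵢ ≈ 79.1121 mm.
Magnification m = dᵢ/dₒ = 79.1121/1150 ≈ 0.06879.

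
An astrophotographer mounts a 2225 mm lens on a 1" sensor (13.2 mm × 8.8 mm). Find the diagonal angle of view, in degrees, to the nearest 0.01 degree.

Sensor diagonal = √(13.2² + 8.8²) = √251.6800 ≈ 15.8644 mm.
Angle of view α = 2·arctan(d/2f) with d = 15.8644 mm and f = 2225 mm.
d/2f = 0.00357; arctan(0.00357) ≈ 0.2043°, so α ≈ 0.4085°.

0.41°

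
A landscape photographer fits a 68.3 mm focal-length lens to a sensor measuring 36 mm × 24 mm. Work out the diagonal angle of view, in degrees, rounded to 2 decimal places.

35.15°

Sensor diagonal = √(36² + 24²) = √1872.0000 ≈ 43.2666 mm.
Angle of view α = 2·arctan(d/2f) with d = 43.2666 mm and f = 68.3 mm.
d/2f = 0.31674; arctan(0.31674) ≈ 17.5751°, so α ≈ 35.1501°.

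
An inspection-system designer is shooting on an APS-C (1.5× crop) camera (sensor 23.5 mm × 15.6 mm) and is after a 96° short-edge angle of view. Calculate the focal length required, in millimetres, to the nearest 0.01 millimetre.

From α = 2·arctan(h/2f) we get f = h / (2·tan(α/2)).
With h = 15.6 mm and α/2 = 48°, tan(α/2) ≈ 1.11061, so f ≈ 15.6 / 2.22123 ≈ 7.0232 mm.

7.02 mm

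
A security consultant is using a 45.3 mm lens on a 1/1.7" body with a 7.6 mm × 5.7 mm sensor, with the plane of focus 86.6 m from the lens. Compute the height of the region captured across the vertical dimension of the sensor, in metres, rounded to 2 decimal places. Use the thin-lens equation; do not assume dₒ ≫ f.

dₒ: 86.6 m = 86600 mm.
Similar triangles through the lens centre give W/dₒ = h/dᵢ; with 1/f = 1/dₒ + 1/dᵢ this gives W = h·(dₒ − f)/f.
W = 5.7 mm × (86600 − 45.3) / 45.3 = 5.7 × 1910.6998 ≈ 10890.989 mm = 10.891 m.

10.89 m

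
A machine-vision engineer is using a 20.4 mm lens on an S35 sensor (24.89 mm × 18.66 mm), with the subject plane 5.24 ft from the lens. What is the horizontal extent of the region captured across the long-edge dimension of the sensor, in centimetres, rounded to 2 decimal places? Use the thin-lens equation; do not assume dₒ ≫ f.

192.38 cm

dₒ: 5.24 ft × 304.8 mm/ft = 1597.15 mm.
Similar triangles through the lens centre give W/dₒ = w/dᵢ; with 1/f = 1/dₒ + 1/dᵢ this gives W = w·(dₒ − f)/f.
W = 24.89 mm × (1597.15 − 20.4) / 20.4 = 24.89 × 77.2918 ≈ 1923.792 mm = 192.379 cm.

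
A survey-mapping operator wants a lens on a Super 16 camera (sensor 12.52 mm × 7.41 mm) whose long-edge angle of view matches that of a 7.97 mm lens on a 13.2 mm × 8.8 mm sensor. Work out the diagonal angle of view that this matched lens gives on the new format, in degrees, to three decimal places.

Equal long-edge AOV ⇒ f₂ = f₁ · 12.52/13.2 = 7.97 × 0.94848 ≈ 7.5594 mm.
Sensor diagonal = √(12.52² + 7.41²) = √211.6585 ≈ 14.5485 mm.
Diagonal AOV on the new format = 2·arctan(14.5485 / (2 × 7.5594)) = 2·arctan(0.96227) ≈ 87.7972°.

87.797°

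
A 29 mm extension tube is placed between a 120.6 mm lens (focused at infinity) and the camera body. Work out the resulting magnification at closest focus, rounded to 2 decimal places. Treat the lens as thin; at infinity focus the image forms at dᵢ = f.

0.24×

The tube moves the image plane from f to f + e, so dᵢ = 120.6 + 29 = 149.6 mm. Focus is achieved when 1/f = 1/dₒ + 1/dᵢ, giving dₒ = 1/(1/f − 1/(f+e)).
Magnification m = dᵢ/dₒ = (f+e)·(1/f − 1/(f+e)) = e/f = 29/120.6 ≈ 0.2405.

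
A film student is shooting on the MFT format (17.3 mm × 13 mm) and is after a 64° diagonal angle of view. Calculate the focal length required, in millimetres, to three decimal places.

17.316 mm

Sensor diagonal = √(17.3² + 13²) = √468.2900 ≈ 21.6400 mm.
From α = 2·arctan(d/2f) we get f = d / (2·tan(α/2)).
With d = 21.6400 mm and α/2 = 32°, tan(α/2) ≈ 0.62487, so f ≈ 21.6400 / 1.24974 ≈ 17.3156 mm.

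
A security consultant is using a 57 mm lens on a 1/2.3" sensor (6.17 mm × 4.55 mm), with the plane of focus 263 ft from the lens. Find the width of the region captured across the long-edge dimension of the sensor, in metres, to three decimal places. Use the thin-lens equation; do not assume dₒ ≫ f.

8.671 m

dₒ: 263 ft × 304.8 mm/ft = 80162.40 mm.
Similar triangles through the lens centre give W/dₒ = w/dᵢ; with 1/f = 1/dₒ + 1/dᵢ this gives W = w·(dₒ − f)/f.
W = 6.17 mm × (80162.4 − 57) / 57 = 6.17 × 1405.3578 ≈ 8671.058 mm = 8.67106 m.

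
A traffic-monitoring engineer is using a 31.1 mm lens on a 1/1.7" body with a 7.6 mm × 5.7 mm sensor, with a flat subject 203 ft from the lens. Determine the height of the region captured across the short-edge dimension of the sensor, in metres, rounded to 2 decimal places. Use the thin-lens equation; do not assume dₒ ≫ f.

dₒ: 203 ft × 304.8 mm/ft = 61874.40 mm.
Similar triangles through the lens centre give W/dₒ = h/dᵢ; with 1/f = 1/dₒ + 1/dᵢ this gives W = h·(dₒ − f)/f.
W = 5.7 mm × (61874.4 − 31.1) / 31.1 = 5.7 × 1988.5305 ≈ 11334.624 mm = 11.3346 m.

11.33 m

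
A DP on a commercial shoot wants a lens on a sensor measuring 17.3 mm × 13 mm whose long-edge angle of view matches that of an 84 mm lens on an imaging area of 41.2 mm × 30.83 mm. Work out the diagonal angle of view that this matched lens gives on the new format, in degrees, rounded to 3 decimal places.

Equal long-edge AOV ⇒ f₂ = f₁ · 17.3/41.2 = 84 × 0.41990 ≈ 35.2718 mm.
Sensor diagonal = √(17.3² + 13²) = √468.2900 ≈ 21.6400 mm.
Diagonal AOV on the new format = 2·arctan(21.6400 / (2 × 35.2718)) = 2·arctan(0.30676) ≈ 34.1079°.

34.108°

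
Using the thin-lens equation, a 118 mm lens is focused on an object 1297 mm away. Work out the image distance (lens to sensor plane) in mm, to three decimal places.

1/dᵢ = 1/f − 1/dₒ = 1/118 − 1/1297 = 0.0077036 mm⁻¹.
dᵢ = 1/0.0077036 ≈ 129.8100 mm.

129.810 mm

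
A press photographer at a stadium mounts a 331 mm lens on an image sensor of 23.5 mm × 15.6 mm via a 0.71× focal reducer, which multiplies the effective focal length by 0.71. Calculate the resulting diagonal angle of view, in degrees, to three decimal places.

6.869°

Effective focal length f = 331 × 0.71 = 235.01 mm.
Sensor diagonal = √(23.5² + 15.6²) = √795.6100 ≈ 28.2066 mm.
α = 2·arctan(28.207 / (2 × 235.01)) = 2·arctan(0.06001) ≈ 6.8686°.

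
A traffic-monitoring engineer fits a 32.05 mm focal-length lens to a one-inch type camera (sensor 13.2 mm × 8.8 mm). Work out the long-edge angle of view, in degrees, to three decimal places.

23.272°

Angle of view α = 2·arctan(w/2f) with w = 13.2 mm and f = 32.05 mm.
w/2f = 0.20593; arctan(0.20593) ≈ 11.6362°, so α ≈ 23.2723°.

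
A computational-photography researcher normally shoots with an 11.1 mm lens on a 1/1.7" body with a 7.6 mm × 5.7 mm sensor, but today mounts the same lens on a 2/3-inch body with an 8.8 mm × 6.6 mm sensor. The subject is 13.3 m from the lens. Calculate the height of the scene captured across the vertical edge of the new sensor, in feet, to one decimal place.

The focal length stays 11.1 mm; the relevant sensor dimension is now h = 6.6 mm. Object distance dₒ = 13.3 m = 13300 mm.
Thin-lens field height W = h·(dₒ − f)/f = 6.6 × (13300 − 11.1)/11.1 ≈ 7901.508 mm = 7901.508/304.8 ft = 25.9236 ft.

25.9 ft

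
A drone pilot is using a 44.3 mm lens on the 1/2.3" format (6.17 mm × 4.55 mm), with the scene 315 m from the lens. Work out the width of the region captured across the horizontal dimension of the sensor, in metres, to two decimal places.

43.87 m

dₒ: 315 m = 315000 mm.
Similar triangles through the lens centre give W/dₒ = w/dᵢ; with 1/f = 1/dₒ + 1/dᵢ this gives W = w·(dₒ − f)/f.
W = 6.17 mm × (315000 − 44.3) / 44.3 = 6.17 × 7109.6095 ≈ 43866.290 mm = 43.8663 m.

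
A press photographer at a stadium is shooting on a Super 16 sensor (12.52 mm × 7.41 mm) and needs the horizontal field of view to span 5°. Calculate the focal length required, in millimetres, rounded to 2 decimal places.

From α = 2·arctan(w/2f) we get f = w / (2·tan(α/2)).
With w = 12.52 mm and α/2 = 2.5°, tan(α/2) ≈ 0.04366, so f ≈ 12.52 / 0.08732 ≈ 143.3776 mm.

143.38 mm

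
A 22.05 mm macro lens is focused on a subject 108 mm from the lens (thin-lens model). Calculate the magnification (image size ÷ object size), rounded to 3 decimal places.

0.257×

Thin lens: 1/f = 1/dₒ + 1/dᵢ → 1/dᵢ = 1/22.05 − 1/108 = 0.0360922 mm⁻¹, so dᵢ ≈ 27.7068 mm.
Magnification m = dᵢ/dₒ = 27.7068/108 ≈ 0.25654.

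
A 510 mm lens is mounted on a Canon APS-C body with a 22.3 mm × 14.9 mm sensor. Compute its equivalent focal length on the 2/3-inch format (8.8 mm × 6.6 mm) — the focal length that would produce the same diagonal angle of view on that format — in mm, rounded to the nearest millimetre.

209 mm

Sensor diagonal = √(22.3² + 14.9²) = √719.3000 ≈ 26.8198 mm.
Sensor diagonal = √(8.8² + 6.6²) = √121.0000 ≈ 11.0000 mm.
Equal angle of view means equal diagonal/f ratio, so f₂ = f₁ · (diagonal₂/diagonal₁) = 510 × 11.0000/26.8198.
f₂ = 510 × 0.41015 ≈ 209.174 mm.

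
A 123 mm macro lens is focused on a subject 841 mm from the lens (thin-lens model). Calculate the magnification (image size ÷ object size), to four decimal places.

0.1713×

Thin lens: 1/f = 1/dₒ + 1/dᵢ → 1/dᵢ = 1/123 − 1/841 = 0.0069410 mm⁻¹, so dᵢ ≈ 144.0710 mm.
Magnification m = dᵢ/dₒ = 144.0710/841 ≈ 0.17131.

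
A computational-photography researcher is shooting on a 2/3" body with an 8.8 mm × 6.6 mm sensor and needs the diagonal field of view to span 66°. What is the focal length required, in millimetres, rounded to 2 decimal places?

Sensor diagonal = √(8.8² + 6.6²) = √121.0000 ≈ 11.0000 mm.
From α = 2·arctan(d/2f) we get f = d / (2·tan(α/2)).
With d = 11.0000 mm and α/2 = 33°, tan(α/2) ≈ 0.64941, so f ≈ 11.0000 / 1.29882 ≈ 8.4693 mm.

8.47 mm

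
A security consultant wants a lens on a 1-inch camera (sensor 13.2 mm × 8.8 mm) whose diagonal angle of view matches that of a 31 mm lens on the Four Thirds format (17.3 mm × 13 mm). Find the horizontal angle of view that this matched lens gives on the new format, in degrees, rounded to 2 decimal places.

32.39°

Sensor diagonal = √(17.3² + 13²) = √468.2900 ≈ 21.6400 mm.
Sensor diagonal = √(13.2² + 8.8²) = √251.6800 ≈ 15.8644 mm.
Equal diagonal AOV ⇒ f₂ = f₁ · 15.8644/21.6400 = 31 × 0.73311 ≈ 22.7263 mm.
Horizontal AOV on the new format = 2·arctan(13.2 / (2 × 22.7263)) = 2·arctan(0.29041) ≈ 32.3879°.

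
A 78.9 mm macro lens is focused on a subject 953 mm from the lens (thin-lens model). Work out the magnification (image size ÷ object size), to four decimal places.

Thin lens: 1/f = 1/dₒ + 1/dᵢ → 1/dᵢ = 1/78.9 − 1/953 = 0.0116250 mm⁻¹, so dᵢ ≈ 86.0219 mm.
Magnification m = dᵢ/dₒ = 86.0219/953 ≈ 0.09026.

0.0903×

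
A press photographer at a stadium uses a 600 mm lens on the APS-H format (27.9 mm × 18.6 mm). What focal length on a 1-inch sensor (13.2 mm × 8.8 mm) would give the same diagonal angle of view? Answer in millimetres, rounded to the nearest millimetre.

Sensor diagonal = √(27.9² + 18.6²) = √1124.3700 ≈ 33.5316 mm.
Sensor diagonal = √(13.2² + 8.8²) = √251.6800 ≈ 15.8644 mm.
Equal angle of view means equal diagonal/f ratio, so f₂ = f₁ · (diagonal₂/diagonal₁) = 600 × 15.8644/33.5316.
f₂ = 600 × 0.47312 ≈ 283.871 mm.

284 mm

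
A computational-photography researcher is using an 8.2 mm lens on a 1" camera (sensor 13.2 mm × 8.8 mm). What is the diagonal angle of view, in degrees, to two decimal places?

Sensor diagonal = √(13.2² + 8.8²) = √251.6800 ≈ 15.8644 mm.
Angle of view α = 2·arctan(d/2f) with d = 15.8644 mm and f = 8.2 mm.
d/2f = 0.96734; arctan(0.96734) ≈ 44.0490°, so α ≈ 88.0980°.

88.10°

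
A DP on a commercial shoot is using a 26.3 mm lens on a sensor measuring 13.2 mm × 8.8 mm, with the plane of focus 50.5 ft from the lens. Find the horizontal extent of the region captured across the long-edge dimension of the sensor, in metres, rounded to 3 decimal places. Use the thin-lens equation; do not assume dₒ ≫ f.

dₒ: 50.5 ft × 304.8 mm/ft = 15392.40 mm.
Similar triangles through the lens centre give W/dₒ = w/dᵢ; with 1/f = 1/dₒ + 1/dᵢ this gives W = w·(dₒ − f)/f.
W = 13.2 mm × (15392.4 − 26.3) / 26.3 = 13.2 × 584.2623 ≈ 7712.263 mm = 7.71226 m.

7.712 m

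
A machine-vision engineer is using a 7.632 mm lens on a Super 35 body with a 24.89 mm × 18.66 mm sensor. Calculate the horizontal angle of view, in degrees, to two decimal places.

Angle of view α = 2·arctan(w/2f) with w = 24.89 mm and f = 7.632 mm.
w/2f = 1.63063; arctan(1.63063) ≈ 58.4809°, so α ≈ 116.9619°.

116.96°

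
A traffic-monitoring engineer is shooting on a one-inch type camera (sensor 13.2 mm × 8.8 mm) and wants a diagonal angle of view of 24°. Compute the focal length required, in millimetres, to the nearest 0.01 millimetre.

37.32 mm

Sensor diagonal = √(13.2² + 8.8²) = √251.6800 ≈ 15.8644 mm.
From α = 2·arctan(d/2f) we get f = d / (2·tan(α/2)).
With d = 15.8644 mm and α/2 = 12°, tan(α/2) ≈ 0.21256, so f ≈ 15.8644 / 0.42511 ≈ 37.3181 mm.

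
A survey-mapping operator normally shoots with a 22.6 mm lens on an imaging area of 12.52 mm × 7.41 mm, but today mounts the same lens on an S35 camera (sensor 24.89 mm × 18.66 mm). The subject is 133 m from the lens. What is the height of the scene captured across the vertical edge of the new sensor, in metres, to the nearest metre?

110 m

The focal length stays 22.6 mm; the relevant sensor dimension is now h = 18.66 mm. Object distance dₒ = 133 m = 133000 mm.
Thin-lens field height W = h·(dₒ − f)/f = 18.66 × (133000 − 22.6)/22.6 ≈ 109794.614 mm = 109.795 m.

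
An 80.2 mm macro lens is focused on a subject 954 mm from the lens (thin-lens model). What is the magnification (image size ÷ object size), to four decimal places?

Thin lens: 1/f = 1/dₒ + 1/dᵢ → 1/dᵢ = 1/80.2 − 1/954 = 0.0114206 mm⁻¹, so dᵢ ≈ 87.5610 mm.
Magnification m = dᵢ/dₒ = 87.5610/954 ≈ 0.09178.

0.0918×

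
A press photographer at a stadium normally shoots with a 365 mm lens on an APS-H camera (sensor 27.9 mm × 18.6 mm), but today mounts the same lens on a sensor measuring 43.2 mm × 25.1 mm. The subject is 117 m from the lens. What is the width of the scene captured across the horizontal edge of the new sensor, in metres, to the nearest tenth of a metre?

13.8 m

The focal length stays 365 mm; the relevant sensor dimension is now w = 43.2 mm. Object distance dₒ = 117 m = 117000 mm.
Thin-lens field width W = w·(dₒ − f)/f = 43.2 × (117000 − 365)/365 ≈ 13804.471 mm = 13.8045 m.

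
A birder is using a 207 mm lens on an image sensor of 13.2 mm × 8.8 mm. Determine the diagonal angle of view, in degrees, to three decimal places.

4.389°

Sensor diagonal = √(13.2² + 8.8²) = √251.6800 ≈ 15.8644 mm.
Angle of view α = 2·arctan(d/2f) with d = 15.8644 mm and f = 207 mm.
d/2f = 0.03832; arctan(0.03832) ≈ 2.1945°, so α ≈ 4.3890°.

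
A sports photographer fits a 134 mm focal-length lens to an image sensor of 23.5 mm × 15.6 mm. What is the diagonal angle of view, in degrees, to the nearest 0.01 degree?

12.02°

Sensor diagonal = √(23.5² + 15.6²) = √795.6100 ≈ 28.2066 mm.
Angle of view α = 2·arctan(d/2f) with d = 28.2066 mm and f = 134 mm.
d/2f = 0.10525; arctan(0.10525) ≈ 6.0082°, so α ≈ 12.0163°.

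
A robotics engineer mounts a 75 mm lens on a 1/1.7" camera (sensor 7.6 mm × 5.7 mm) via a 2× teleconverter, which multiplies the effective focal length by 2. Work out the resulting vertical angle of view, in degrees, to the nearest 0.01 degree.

2.18°

Effective focal length f = 75 × 2 = 150 mm.
α = 2·arctan(5.7 / (2 × 150)) = 2·arctan(0.01900) ≈ 2.1770°.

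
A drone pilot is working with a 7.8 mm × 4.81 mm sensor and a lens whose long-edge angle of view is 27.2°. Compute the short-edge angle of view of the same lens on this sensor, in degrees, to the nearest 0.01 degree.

16.97°

From the long-edge AOV: f = 7.8 / (2·tan(13.6°)) = 7.8 / 0.48385 ≈ 16.1207 mm.
Short-edge AOV = 2·arctan(4.81 / (2 × 16.1207)) = 2·arctan(0.14919) ≈ 16.9704°.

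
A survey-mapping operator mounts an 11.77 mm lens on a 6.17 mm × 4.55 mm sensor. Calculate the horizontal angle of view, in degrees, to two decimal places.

29.37°

Angle of view α = 2·arctan(w/2f) with w = 6.17 mm and f = 11.77 mm.
w/2f = 0.26211; arctan(0.26211) ≈ 14.6872°, so α ≈ 29.3745°.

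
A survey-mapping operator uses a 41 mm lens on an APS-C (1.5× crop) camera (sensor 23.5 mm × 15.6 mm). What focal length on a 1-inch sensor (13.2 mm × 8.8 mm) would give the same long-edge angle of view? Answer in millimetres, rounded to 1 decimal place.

23.0 mm

Equal angle of view means equal width/f ratio, so f₂ = f₁ · (width₂/width₁) = 41 × 13.2/23.5.
f₂ = 41 × 0.56170 ≈ 23.030 mm.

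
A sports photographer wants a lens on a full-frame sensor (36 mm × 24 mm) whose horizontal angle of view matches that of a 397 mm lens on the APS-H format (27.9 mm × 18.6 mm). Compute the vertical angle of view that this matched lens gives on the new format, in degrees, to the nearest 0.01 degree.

Equal horizontal AOV ⇒ f₂ = f₁ · 36/27.9 = 397 × 1.29032 ≈ 512.2581 mm.
Vertical AOV on the new format = 2·arctan(24 / (2 × 512.2581)) = 2·arctan(0.02343) ≈ 2.6839°.

2.68°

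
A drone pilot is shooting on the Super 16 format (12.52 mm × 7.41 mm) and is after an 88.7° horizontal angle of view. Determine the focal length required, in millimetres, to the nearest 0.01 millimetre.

From α = 2·arctan(w/2f) we get f = w / (2·tan(α/2)).
With w = 12.52 mm and α/2 = 44.35°, tan(α/2) ≈ 0.97756, so f ≈ 12.52 / 1.95513 ≈ 6.4037 mm.

6.40 mm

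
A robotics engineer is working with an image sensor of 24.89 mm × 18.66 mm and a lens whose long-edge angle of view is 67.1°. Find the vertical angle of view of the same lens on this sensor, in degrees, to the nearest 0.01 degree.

52.87°

From the long-edge AOV: f = 24.89 / (2·tan(33.55°)) = 24.89 / 1.32628 ≈ 18.7667 mm.
Vertical AOV = 2·arctan(18.66 / (2 × 18.7667)) = 2·arctan(0.49716) ≈ 52.8691°.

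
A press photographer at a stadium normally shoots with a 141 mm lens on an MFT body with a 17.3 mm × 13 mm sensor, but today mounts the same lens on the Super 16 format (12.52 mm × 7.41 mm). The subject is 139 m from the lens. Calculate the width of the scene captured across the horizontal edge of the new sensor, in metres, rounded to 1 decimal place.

12.3 m

The focal length stays 141 mm; the relevant sensor dimension is now w = 12.52 mm. Object distance dₒ = 139 m = 139000 mm.
Thin-lens field width W = w·(dₒ − f)/f = 12.52 × (139000 − 141)/141 ≈ 12329.891 mm = 12.3299 m.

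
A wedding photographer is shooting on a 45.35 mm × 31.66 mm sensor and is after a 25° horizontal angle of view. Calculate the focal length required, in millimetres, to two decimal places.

From α = 2·arctan(w/2f) we get f = w / (2·tan(α/2)).
With w = 45.35 mm and α/2 = 12.5°, tan(α/2) ≈ 0.22169, so f ≈ 45.35 / 0.44339 ≈ 102.2803 mm.

102.28 mm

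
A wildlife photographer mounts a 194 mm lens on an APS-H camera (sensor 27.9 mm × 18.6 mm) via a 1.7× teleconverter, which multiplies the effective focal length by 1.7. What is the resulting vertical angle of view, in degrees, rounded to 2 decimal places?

3.23°

Effective focal length f = 194 × 1.7 = 329.8 mm.
α = 2·arctan(18.6 / (2 × 329.8)) = 2·arctan(0.02820) ≈ 3.2305°.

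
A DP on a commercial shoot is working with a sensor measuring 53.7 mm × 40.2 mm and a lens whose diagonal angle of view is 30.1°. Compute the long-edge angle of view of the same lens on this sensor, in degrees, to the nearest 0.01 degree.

Sensor diagonal = √(53.7² + 40.2²) = √4499.7300 ≈ 67.0800 mm.
From the diagonal AOV: f = 67.0800 / (2·tan(15.05°)) = 67.0800 / 0.53777 ≈ 124.7375 mm.
Long-edge AOV = 2·arctan(53.7 / (2 × 124.7375)) = 2·arctan(0.21525) ≈ 24.2954°.

24.30°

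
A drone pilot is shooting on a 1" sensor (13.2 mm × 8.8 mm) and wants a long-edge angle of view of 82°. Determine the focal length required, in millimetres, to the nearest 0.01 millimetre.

From α = 2·arctan(w/2f) we get f = w / (2·tan(α/2)).
With w = 13.2 mm and α/2 = 41°, tan(α/2) ≈ 0.86929, so f ≈ 13.2 / 1.73857 ≈ 7.5924 mm.

7.59 mm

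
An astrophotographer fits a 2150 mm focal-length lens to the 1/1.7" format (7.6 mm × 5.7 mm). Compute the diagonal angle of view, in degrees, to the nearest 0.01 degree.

0.25°

Sensor diagonal = √(7.6² + 5.7²) = √90.2500 ≈ 9.5000 mm.
Angle of view α = 2·arctan(d/2f) with d = 9.5000 mm and f = 2150 mm.
d/2f = 0.00221; arctan(0.00221) ≈ 0.1266°, so α ≈ 0.2532°.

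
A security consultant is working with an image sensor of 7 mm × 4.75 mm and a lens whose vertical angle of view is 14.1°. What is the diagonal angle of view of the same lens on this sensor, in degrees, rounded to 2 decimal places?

24.84°

From the vertical AOV: f = 4.75 / (2·tan(7.05°)) = 4.75 / 0.24734 ≈ 19.2043 mm.
Sensor diagonal = √(7² + 4.75²) = √71.5625 ≈ 8.4595 mm.
Diagonal AOV = 2·arctan(8.4595 / (2 × 19.2043)) = 2·arctan(0.22025) ≈ 24.8421°.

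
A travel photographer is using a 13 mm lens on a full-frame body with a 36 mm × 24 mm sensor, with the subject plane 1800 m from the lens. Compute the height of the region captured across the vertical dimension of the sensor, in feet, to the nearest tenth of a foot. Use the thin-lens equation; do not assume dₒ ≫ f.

dₒ: 1800 m = 1.8e+06 mm.
Similar triangles through the lens centre give W/dₒ = h/dᵢ; with 1/f = 1/dₒ + 1/dᵢ this gives W = h·(dₒ − f)/f.
W = 24 mm × (1.8e+06 − 13) / 13 = 24 × 138460.5385 ≈ 3323052.923 mm = 3323052.923/304.8 ft = 10902.4 ft.

10902.4 ft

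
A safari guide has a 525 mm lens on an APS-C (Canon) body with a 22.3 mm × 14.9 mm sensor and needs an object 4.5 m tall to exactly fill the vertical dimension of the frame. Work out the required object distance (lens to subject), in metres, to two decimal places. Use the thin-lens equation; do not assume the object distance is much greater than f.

W: 4.5 m = 4500 mm.
Magnification m = h/W = dᵢ/dₒ; combined with 1/f = 1/dₒ + 1/dᵢ this gives dₒ = f·(1 + W/h).
dₒ = 525 mm × (1 + 4500/14.9) = 525 × 303.0134 ≈ 159082.047 mm = 159.082 m.

159.08 m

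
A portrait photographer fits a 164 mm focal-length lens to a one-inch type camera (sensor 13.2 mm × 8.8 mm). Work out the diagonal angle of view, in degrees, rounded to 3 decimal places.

5.538°

Sensor diagonal = √(13.2² + 8.8²) = √251.6800 ≈ 15.8644 mm.
Angle of view α = 2·arctan(d/2f) with d = 15.8644 mm and f = 164 mm.
d/2f = 0.04837; arctan(0.04837) ≈ 2.7691°, so α ≈ 5.5382°.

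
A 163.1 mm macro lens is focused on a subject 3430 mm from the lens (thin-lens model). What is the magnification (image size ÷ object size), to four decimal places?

0.0499×

Thin lens: 1/f = 1/dₒ + 1/dᵢ → 1/dᵢ = 1/163.1 − 1/3430 = 0.0058397 mm⁻¹, so dᵢ ≈ 171.2428 mm.
Magnification m = dᵢ/dₒ = 171.2428/3430 ≈ 0.04993.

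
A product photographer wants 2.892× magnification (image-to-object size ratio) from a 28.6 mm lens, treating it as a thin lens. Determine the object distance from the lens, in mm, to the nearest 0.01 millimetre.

With m = dᵢ/dₒ and 1/f = 1/dₒ + 1/dᵢ, substituting dᵢ = m·dₒ gives 1/f = (1 + 1/m)/dₒ, hence dₒ = f·(1 + 1/m).
dₒ = 28.6 × (1 + 1/2.892) = 28.6 × 1.34578 ≈ 38.489 mm.

38.49 mm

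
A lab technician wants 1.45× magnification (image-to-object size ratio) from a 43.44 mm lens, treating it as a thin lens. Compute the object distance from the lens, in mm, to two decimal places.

73.40 mm

With m = dᵢ/dₒ and 1/f = 1/dₒ + 1/dᵢ, substituting dᵢ = m·dₒ gives 1/f = (1 + 1/m)/dₒ, hence dₒ = f·(1 + 1/m).
dₒ = 43.44 × (1 + 1/1.45) = 43.44 × 1.68966 ≈ 73.399 mm.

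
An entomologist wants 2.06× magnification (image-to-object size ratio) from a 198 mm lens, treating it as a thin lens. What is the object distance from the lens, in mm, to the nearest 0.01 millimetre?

With m = dᵢ/dₒ and 1/f = 1/dₒ + 1/dᵢ, substituting dᵢ = m·dₒ gives 1/f = (1 + 1/m)/dₒ, hence dₒ = f·(1 + 1/m).
dₒ = 198 × (1 + 1/2.06) = 198 × 1.48544 ≈ 294.117 mm.

294.12 mm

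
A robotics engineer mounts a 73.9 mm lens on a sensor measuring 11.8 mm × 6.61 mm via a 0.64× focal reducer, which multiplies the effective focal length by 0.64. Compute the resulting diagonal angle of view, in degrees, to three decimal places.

16.275°

Effective focal length f = 73.9 × 0.64 = 47.296 mm.
Sensor diagonal = √(11.8² + 6.61²) = √182.9321 ≈ 13.5252 mm.
α = 2·arctan(13.525 / (2 × 47.296)) = 2·arctan(0.14299) ≈ 16.2746°.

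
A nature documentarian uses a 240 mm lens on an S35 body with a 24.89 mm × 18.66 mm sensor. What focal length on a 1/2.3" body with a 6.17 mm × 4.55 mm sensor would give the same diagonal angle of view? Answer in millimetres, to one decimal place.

59.1 mm

Sensor diagonal = √(24.89² + 18.66²) = √967.7077 ≈ 31.1080 mm.
Sensor diagonal = √(6.17² + 4.55²) = √58.7714 ≈ 7.6663 mm.
Equal angle of view means equal diagonal/f ratio, so f₂ = f₁ · (diagonal₂/diagonal₁) = 240 × 7.6663/31.1080.
f₂ = 240 × 0.24644 ≈ 59.146 mm.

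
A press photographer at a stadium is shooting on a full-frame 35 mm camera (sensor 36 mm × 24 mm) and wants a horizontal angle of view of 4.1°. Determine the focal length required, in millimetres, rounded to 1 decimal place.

From α = 2·arctan(w/2f) we get f = w / (2·tan(α/2)).
With w = 36 mm and α/2 = 2.05°, tan(α/2) ≈ 0.03579, so f ≈ 36 / 0.07159 ≈ 502.8702 mm.

502.9 mm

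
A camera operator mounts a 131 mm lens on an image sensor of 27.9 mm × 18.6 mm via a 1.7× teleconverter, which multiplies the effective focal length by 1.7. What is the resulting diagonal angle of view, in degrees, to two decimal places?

8.61°

Effective focal length f = 131 × 1.7 = 222.7 mm.
Sensor diagonal = √(27.9² + 18.6²) = √1124.3700 ≈ 33.5316 mm.
α = 2·arctan(33.532 / (2 × 222.7)) = 2·arctan(0.07528) ≈ 8.6107°.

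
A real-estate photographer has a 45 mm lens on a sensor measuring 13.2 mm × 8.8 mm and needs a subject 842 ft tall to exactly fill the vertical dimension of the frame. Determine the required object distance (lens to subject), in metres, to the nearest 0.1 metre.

W: 842 ft × 304.8 mm/ft = 256641.59 mm.
Magnification m = h/W = dᵢ/dₒ; combined with 1/f = 1/dₒ + 1/dᵢ this gives dₒ = f·(1 + W/h).
dₒ = 45 mm × (1 + 256642/8.8) = 45 × 29164.8172 ≈ 1312416.776 mm = 1312.42 m.

1312.4 m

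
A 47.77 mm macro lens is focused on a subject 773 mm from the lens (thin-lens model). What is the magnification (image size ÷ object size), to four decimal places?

Thin lens: 1/f = 1/dₒ + 1/dᵢ → 1/dᵢ = 1/47.77 − 1/773 = 0.0196400 mm⁻¹, so dᵢ ≈ 50.9166 mm.
Magnification m = dᵢ/dₒ = 50.9166/773 ≈ 0.06587.

0.0659×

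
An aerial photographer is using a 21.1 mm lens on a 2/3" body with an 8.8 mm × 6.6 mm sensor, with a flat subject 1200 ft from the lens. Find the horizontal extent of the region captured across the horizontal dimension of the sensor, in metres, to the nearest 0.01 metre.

152.54 m

dₒ: 1200 ft × 304.8 mm/ft = 365759.99 mm.
Similar triangles through the lens centre give W/dₒ = w/dᵢ; with 1/f = 1/dₒ + 1/dᵢ this gives W = w·(dₒ − f)/f.
W = 8.8 mm × (365760 − 21.1) / 21.1 = 8.8 × 17333.5966 ≈ 152535.650 mm = 152.536 m.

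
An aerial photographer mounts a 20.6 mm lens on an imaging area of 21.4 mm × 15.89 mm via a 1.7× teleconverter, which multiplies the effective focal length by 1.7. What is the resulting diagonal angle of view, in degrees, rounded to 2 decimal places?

41.67°

Effective focal length f = 20.6 × 1.7 = 35.02 mm.
Sensor diagonal = √(21.4² + 15.89²) = √710.4521 ≈ 26.6543 mm.
α = 2·arctan(26.654 / (2 × 35.02)) = 2·arctan(0.38056) ≈ 41.6695°.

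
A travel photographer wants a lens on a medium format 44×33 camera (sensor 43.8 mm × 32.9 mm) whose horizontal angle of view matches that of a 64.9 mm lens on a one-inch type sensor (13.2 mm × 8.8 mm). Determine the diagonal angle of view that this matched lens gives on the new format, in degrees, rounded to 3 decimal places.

14.497°

Equal horizontal AOV ⇒ f₂ = f₁ · 43.8/13.2 = 64.9 × 3.31818 ≈ 215.3500 mm.
Sensor diagonal = √(43.8² + 32.9²) = √3000.8500 ≈ 54.7800 mm.
Diagonal AOV on the new format = 2·arctan(54.7800 / (2 × 215.3500)) = 2·arctan(0.12719) ≈ 14.4969°.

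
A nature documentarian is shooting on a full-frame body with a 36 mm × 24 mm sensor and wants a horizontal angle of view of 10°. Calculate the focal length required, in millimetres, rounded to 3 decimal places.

205.741 mm

From α = 2·arctan(w/2f) we get f = w / (2·tan(α/2)).
With w = 36 mm and α/2 = 5°, tan(α/2) ≈ 0.08749, so f ≈ 36 / 0.17498 ≈ 205.7409 mm.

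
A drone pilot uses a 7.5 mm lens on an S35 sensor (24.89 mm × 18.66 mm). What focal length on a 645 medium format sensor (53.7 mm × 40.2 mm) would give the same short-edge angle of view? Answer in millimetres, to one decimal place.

16.2 mm

Equal angle of view means equal height/f ratio, so f₂ = f₁ · (height₂/height₁) = 7.5 × 40.2/18.66.
f₂ = 7.5 × 2.15434 ≈ 16.158 mm.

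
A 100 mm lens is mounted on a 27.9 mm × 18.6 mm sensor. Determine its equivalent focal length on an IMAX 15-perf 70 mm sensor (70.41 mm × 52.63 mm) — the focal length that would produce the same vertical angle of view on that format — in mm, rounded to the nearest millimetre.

Equal angle of view means equal height/f ratio, so f₂ = f₁ · (height₂/height₁) = 100 × 52.63/18.6.
f₂ = 100 × 2.82957 ≈ 282.957 mm.

283 mm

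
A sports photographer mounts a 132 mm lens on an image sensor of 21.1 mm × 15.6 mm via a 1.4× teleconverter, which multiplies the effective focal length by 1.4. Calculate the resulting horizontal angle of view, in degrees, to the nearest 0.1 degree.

6.5°

Effective focal length f = 132 × 1.4 = 184.8 mm.
α = 2·arctan(21.1 / (2 × 184.8)) = 2·arctan(0.05709) ≈ 6.5348°.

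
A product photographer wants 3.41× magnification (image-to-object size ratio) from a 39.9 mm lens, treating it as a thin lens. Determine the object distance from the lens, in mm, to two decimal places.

51.60 mm

With m = dᵢ/dₒ and 1/f = 1/dₒ + 1/dᵢ, substituting dᵢ = m·dₒ gives 1/f = (1 + 1/m)/dₒ, hence dₒ = f·(1 + 1/m).
dₒ = 39.9 × (1 + 1/3.41) = 39.9 × 1.29326 ≈ 51.601 mm.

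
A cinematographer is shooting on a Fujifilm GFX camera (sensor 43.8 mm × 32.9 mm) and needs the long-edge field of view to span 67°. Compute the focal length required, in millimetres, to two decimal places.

33.09 mm

From α = 2·arctan(w/2f) we get f = w / (2·tan(α/2)).
With w = 43.8 mm and α/2 = 33.5°, tan(α/2) ≈ 0.66189, so f ≈ 43.8 / 1.32377 ≈ 33.0873 mm.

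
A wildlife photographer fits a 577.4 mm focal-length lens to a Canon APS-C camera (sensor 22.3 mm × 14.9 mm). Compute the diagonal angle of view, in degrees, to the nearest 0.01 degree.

2.66°

Sensor diagonal = √(22.3² + 14.9²) = √719.3000 ≈ 26.8198 mm.
Angle of view α = 2·arctan(d/2f) with d = 26.8198 mm and f = 577.4 mm.
d/2f = 0.02322; arctan(0.02322) ≈ 1.3304°, so α ≈ 2.6609°.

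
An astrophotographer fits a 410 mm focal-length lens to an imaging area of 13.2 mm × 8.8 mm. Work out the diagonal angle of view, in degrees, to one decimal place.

Sensor diagonal = √(13.2² + 8.8²) = √251.6800 ≈ 15.8644 mm.
Angle of view α = 2·arctan(d/2f) with d = 15.8644 mm and f = 410 mm.
d/2f = 0.01935; arctan(0.01935) ≈ 1.1084°, so α ≈ 2.2167°.

2.2°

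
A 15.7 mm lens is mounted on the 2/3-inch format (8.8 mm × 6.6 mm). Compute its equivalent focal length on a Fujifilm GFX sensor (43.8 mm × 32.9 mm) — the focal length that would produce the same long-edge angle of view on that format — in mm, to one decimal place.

Equal angle of view means equal width/f ratio, so f₂ = f₁ · (width₂/width₁) = 15.7 × 43.8/8.8.
f₂ = 15.7 × 4.97727 ≈ 78.143 mm.

78.1 mm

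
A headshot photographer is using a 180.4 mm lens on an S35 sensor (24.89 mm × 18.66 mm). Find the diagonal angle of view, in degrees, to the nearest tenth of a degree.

9.9°

Sensor diagonal = √(24.89² + 18.66²) = √967.7077 ≈ 31.1080 mm.
Angle of view α = 2·arctan(d/2f) with d = 31.1080 mm and f = 180.4 mm.
d/2f = 0.08622; arctan(0.08622) ≈ 4.9278°, so α ≈ 9.8557°.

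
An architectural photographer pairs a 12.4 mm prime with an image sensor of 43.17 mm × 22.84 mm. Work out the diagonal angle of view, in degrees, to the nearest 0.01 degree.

126.16°

Sensor diagonal = √(43.17² + 22.84²) = √2385.3145 ≈ 48.8397 mm.
Angle of view α = 2·arctan(d/2f) with d = 48.8397 mm and f = 12.4 mm.
d/2f = 1.96934; arctan(1.96934) ≈ 63.0793°, so α ≈ 126.1586°.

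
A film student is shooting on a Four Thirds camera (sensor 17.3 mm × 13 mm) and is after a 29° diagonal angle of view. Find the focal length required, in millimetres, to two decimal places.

Sensor diagonal = √(17.3² + 13²) = √468.2900 ≈ 21.6400 mm.
From α = 2·arctan(d/2f) we get f = d / (2·tan(α/2)).
With d = 21.6400 mm and α/2 = 14.5°, tan(α/2) ≈ 0.25862, so f ≈ 21.6400 / 0.51724 ≈ 41.8379 mm.

41.84 mm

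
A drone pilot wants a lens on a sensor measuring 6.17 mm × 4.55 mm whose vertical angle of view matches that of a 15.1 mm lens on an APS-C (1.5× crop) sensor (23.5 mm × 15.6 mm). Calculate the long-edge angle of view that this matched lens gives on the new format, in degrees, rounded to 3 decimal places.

70.020°

Equal vertical AOV ⇒ f₂ = f₁ · 4.55/15.6 = 15.1 × 0.29167 ≈ 4.4042 mm.
Long-edge AOV on the new format = 2·arctan(6.17 / (2 × 4.4042)) = 2·arctan(0.70047) ≈ 70.0204°.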